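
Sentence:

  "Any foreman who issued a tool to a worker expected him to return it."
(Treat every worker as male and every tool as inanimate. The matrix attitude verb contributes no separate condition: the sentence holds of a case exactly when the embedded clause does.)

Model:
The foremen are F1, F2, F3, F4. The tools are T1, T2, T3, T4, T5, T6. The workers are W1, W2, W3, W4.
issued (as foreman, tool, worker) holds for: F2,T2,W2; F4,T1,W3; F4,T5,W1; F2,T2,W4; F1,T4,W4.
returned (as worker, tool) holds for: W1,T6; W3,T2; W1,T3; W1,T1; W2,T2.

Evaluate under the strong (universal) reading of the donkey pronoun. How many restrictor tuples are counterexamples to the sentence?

"him" takes "a worker" as antecedent and "it" takes "a tool"; both are donkey pronouns co-varying with the restrictor.
Strong reading: for every (f,t,w) with issued(f,t,w), returned(w,t).
Restrictor triples: (F1,T4,W4)→returned(W4,T4) ✗  (F2,T2,W2)→returned(W2,T2) ✓  (F2,T2,W4)→returned(W4,T2) ✗  (F4,T1,W3)→returned(W3,T1) ✗  (F4,T5,W1)→returned(W1,T5) ✗
Counterexamples (restrictor triples failing the scope): 4.

4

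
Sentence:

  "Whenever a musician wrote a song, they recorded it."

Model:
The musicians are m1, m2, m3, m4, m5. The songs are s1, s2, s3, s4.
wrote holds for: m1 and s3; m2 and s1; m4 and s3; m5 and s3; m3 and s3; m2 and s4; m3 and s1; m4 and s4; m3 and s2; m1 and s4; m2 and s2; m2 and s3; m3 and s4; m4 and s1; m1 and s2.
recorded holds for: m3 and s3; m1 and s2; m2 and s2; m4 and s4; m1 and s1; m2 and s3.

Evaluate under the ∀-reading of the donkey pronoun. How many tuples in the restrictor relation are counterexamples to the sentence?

10

"it" takes "a song" as antecedent — a donkey pronoun bound across the clause boundary.
Strong reading: for every (m,s) with wrote(m,s), recorded(m,s).
Restrictor pairs: (m1,s2) ✓  (m1,s3) ✗  (m1,s4) ✗  (m2,s1) ✗  (m2,s2) ✓  (m2,s3) ✓  (m2,s4) ✗  (m3,s1) ✗  (m3,s2) ✗  (m3,s3) ✓  (m3,s4) ✗  (m4,s1) ✗  (m4,s3) ✗  (m4,s4) ✓  (m5,s3) ✗
Counterexamples (restrictor pairs failing the scope): 10.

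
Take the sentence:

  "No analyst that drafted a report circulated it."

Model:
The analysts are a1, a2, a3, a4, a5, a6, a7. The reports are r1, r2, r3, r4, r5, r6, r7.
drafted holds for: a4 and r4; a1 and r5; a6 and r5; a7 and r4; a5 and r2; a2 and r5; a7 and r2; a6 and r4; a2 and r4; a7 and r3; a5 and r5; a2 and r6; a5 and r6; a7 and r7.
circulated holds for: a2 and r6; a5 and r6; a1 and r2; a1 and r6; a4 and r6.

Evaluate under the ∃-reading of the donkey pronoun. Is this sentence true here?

"it" takes "a report" as antecedent — a donkey pronoun bound across the clause boundary.
Truth condition: for no (a,r) with drafted(a,r) does circulated(a,r) hold.
Restrictor pairs — does the scope hold? (a1,r5):fails  (a2,r4):fails  (a2,r5):fails  (a2,r6):holds  (a4,r4):fails  (a5,r2):fails  (a5,r5):fails  (a5,r6):holds  (a6,r4):fails  (a6,r5):fails  (a7,r2):fails  (a7,r3):fails  (a7,r4):fails  (a7,r7):fails
Scope holds for 2 pair(s), so the sentence is false.

False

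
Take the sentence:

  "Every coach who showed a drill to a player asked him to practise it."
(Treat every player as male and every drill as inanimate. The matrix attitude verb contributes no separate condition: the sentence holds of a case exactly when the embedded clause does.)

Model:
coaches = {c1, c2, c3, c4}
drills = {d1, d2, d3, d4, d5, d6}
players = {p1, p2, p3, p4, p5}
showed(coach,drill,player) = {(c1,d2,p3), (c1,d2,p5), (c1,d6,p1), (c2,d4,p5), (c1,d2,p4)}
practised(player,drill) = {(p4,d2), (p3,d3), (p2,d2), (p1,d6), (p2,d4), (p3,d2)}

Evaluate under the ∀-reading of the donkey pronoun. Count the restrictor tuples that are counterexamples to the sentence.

"him" takes "a player" as antecedent and "it" takes "a drill"; both are donkey pronouns co-varying with the restrictor.
Strong reading: for every (c,d,p) with showed(c,d,p), practised(p,d).
Restrictor triples: (c1,d2,p3)→practised(p3,d2) ✓  (c1,d2,p4)→practised(p4,d2) ✓  (c1,d2,p5)→practised(p5,d2) ✗  (c1,d6,p1)→practised(p1,d6) ✓  (c2,d4,p5)→practised(p5,d4) ✗
Counterexamples (restrictor triples failing the scope): 2.

2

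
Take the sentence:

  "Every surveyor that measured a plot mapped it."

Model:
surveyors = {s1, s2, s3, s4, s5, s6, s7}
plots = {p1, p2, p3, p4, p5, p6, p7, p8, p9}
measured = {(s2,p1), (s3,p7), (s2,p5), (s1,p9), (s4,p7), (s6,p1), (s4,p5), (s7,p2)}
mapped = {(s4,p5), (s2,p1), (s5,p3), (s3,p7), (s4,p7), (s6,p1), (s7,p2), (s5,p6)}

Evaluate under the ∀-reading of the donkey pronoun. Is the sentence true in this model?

"it" takes "a plot" as antecedent — a donkey pronoun bound across the clause boundary.
Strong reading: for every (s,p) with measured(s,p), mapped(s,p).
Restrictor pairs: (s1,p9) ✗  (s2,p1) ✓  (s2,p5) ✗  (s3,p7) ✓  (s4,p5) ✓  (s4,p7) ✓  (s6,p1) ✓  (s7,p2) ✓
Counterexample: (s1,p9) is in measured but fails the scope.

False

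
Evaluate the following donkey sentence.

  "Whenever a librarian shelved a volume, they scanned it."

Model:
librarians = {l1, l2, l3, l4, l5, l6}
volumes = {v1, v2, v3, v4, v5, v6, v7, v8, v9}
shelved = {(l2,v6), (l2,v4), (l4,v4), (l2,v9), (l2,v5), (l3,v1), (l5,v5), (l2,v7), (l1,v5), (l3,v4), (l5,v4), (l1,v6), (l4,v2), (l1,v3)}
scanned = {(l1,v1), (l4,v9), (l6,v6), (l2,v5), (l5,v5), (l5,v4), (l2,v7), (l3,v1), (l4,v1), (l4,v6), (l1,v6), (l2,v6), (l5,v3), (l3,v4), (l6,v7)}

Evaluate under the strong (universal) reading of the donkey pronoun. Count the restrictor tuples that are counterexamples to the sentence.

6

"it" takes "a volume" as antecedent — a donkey pronoun bound across the clause boundary.
Strong reading: for every (l,v) with shelved(l,v), scanned(l,v).
Restrictor pairs: (l1,v3) ✗  (l1,v5) ✗  (l1,v6) ✓  (l2,v4) ✗  (l2,v5) ✓  (l2,v6) ✓  (l2,v7) ✓  (l2,v9) ✗  (l3,v1) ✓  (l3,v4) ✓  (l4,v2) ✗  (l4,v4) ✗  (l5,v4) ✓  (l5,v5) ✓
Counterexamples (restrictor pairs failing the scope): 6.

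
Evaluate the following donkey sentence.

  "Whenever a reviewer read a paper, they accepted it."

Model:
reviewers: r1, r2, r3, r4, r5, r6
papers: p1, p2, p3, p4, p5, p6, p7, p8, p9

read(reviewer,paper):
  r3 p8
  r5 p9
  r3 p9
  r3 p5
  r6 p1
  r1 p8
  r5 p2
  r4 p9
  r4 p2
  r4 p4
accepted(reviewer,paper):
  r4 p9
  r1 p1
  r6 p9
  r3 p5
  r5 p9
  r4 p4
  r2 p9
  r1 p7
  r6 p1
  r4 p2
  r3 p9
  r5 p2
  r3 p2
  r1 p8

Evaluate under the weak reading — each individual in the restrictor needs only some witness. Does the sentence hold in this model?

"it" takes "a paper" as antecedent — a donkey pronoun bound across the clause boundary.
Weak reading: every reviewer r with some read-paper has at least one read-paper p such that accepted(r,p).
Per reviewer: r1:✓  r3:✓  r4:✓  r5:✓  r6:✓
Every reviewer in the restrictor has a witness.

True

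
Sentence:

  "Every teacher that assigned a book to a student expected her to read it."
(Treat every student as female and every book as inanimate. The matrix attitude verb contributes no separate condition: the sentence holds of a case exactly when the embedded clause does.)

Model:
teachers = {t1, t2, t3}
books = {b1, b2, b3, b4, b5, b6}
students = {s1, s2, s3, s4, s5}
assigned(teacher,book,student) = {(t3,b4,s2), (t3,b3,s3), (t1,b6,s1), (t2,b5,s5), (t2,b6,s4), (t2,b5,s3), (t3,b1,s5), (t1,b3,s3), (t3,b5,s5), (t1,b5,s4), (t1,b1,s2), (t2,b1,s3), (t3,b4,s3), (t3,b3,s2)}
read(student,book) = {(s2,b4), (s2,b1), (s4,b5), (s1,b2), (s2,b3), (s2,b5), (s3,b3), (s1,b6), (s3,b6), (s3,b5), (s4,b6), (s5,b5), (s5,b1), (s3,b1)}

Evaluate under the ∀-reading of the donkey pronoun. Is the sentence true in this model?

"her" takes "a student" as antecedent and "it" takes "a book"; both are donkey pronouns co-varying with the restrictor.
Strong reading: for every (t,b,s) with assigned(t,b,s), read(s,b).
Restrictor triples: (t1,b1,s2)→read(s2,b1) ✓  (t1,b3,s3)→read(s3,b3) ✓  (t1,b5,s4)→read(s4,b5) ✓  (t1,b6,s1)→read(s1,b6) ✓  (t2,b1,s3)→read(s3,b1) ✓  (t2,b5,s3)→read(s3,b5) ✓  (t2,b5,s5)→read(s5,b5) ✓  (t2,b6,s4)→read(s4,b6) ✓  (t3,b1,s5)→read(s5,b1) ✓  (t3,b3,s2)→read(s2,b3) ✓  (t3,b3,s3)→read(s3,b3) ✓  (t3,b4,s2)→read(s2,b4) ✓  (t3,b4,s3)→read(s3,b4) ✗  (t3,b5,s5)→read(s5,b5) ✓
Counterexample: (t3,b4,s3) — read(s3,b4) does not hold.

False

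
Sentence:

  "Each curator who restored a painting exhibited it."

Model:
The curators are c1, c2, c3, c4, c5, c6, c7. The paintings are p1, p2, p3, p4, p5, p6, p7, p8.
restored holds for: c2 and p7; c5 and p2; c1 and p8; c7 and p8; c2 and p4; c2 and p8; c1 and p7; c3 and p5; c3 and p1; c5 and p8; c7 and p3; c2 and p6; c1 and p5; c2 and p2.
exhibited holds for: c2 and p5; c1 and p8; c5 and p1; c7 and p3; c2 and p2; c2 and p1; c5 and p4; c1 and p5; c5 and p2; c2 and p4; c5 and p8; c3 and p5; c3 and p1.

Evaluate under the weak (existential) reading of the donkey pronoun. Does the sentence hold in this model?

True

"it" takes "a painting" as antecedent — a donkey pronoun bound across the clause boundary.
Weak reading: every curator c with some restored-painting has at least one restored-painting p such that exhibited(c,p).
Per curator: c1:✓  c2:✓  c3:✓  c5:✓  c7:✓
Every curator in the restrictor has a witness.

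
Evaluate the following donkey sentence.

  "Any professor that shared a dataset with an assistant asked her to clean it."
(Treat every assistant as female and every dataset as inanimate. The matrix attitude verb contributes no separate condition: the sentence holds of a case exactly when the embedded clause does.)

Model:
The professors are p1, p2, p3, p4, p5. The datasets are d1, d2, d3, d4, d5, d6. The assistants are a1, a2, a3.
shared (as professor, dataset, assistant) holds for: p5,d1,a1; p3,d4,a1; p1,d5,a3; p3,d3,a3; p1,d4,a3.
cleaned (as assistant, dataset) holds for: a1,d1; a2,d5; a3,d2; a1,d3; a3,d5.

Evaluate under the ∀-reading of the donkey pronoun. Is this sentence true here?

False

"her" takes "an assistant" as antecedent and "it" takes "a dataset"; both are donkey pronouns co-varying with the restrictor.
Strong reading: for every (p,d,a) with shared(p,d,a), cleaned(a,d).
Restrictor triples: (p1,d4,a3)→cleaned(a3,d4) ✗  (p1,d5,a3)→cleaned(a3,d5) ✓  (p3,d3,a3)→cleaned(a3,d3) ✗  (p3,d4,a1)→cleaned(a1,d4) ✗  (p5,d1,a1)→cleaned(a1,d1) ✓
Counterexample: (p1,d4,a3) — cleaned(a3,d4) does not hold.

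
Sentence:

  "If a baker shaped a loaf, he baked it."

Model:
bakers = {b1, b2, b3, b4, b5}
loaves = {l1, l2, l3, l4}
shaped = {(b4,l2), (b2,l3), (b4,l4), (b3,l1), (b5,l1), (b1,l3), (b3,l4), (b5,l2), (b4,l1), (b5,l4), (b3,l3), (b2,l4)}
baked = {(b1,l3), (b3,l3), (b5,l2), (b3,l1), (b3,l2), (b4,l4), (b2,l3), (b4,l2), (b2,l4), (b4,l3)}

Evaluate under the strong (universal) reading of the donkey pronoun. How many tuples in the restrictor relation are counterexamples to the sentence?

"it" takes "a loaf" as antecedent — a donkey pronoun bound across the clause boundary.
Strong reading: for every (b,l) with shaped(b,l), baked(b,l).
Restrictor pairs: (b1,l3) ✓  (b2,l3) ✓  (b2,l4) ✓  (b3,l1) ✓  (b3,l3) ✓  (b3,l4) ✗  (b4,l1) ✗  (b4,l2) ✓  (b4,l4) ✓  (b5,l1) ✗  (b5,l2) ✓  (b5,l4) ✗
Counterexamples (restrictor pairs failing the scope): 4.

4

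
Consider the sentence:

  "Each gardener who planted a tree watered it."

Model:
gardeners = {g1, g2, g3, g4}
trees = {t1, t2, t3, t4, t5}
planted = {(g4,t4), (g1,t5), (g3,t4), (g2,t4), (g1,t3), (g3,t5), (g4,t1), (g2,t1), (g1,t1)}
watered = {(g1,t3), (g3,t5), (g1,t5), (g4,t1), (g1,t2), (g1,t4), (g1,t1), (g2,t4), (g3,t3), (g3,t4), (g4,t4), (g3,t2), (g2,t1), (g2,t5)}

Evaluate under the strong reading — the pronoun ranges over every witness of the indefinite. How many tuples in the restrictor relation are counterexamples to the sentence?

"it" takes "a tree" as antecedent — a donkey pronoun bound across the clause boundary.
Strong reading: for every (g,t) with planted(g,t), watered(g,t).
Restrictor pairs: (g1,t1) ✓  (g1,t3) ✓  (g1,t5) ✓  (g2,t1) ✓  (g2,t4) ✓  (g3,t4) ✓  (g3,t5) ✓  (g4,t1) ✓  (g4,t4) ✓
Counterexamples (restrictor pairs failing the scope): 0.

0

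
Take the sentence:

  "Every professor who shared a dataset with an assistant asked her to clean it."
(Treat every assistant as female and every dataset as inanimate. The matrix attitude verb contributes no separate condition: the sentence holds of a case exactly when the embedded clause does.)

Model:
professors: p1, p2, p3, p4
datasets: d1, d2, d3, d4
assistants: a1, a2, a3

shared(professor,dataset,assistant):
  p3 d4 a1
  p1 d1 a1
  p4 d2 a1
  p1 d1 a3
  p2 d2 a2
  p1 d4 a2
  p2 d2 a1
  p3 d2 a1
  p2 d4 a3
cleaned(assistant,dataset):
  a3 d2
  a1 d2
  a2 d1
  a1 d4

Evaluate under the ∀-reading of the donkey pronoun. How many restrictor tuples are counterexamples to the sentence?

5

"her" takes "an assistant" as antecedent and "it" takes "a dataset"; both are donkey pronouns co-varying with the restrictor.
Strong reading: for every (p,d,a) with shared(p,d,a), cleaned(a,d).
Restrictor triples: (p1,d1,a1)→cleaned(a1,d1) ✗  (p1,d1,a3)→cleaned(a3,d1) ✗  (p1,d4,a2)→cleaned(a2,d4) ✗  (p2,d2,a1)→cleaned(a1,d2) ✓  (p2,d2,a2)→cleaned(a2,d2) ✗  (p2,d4,a3)→cleaned(a3,d4) ✗  (p3,d2,a1)→cleaned(a1,d2) ✓  (p3,d4,a1)→cleaned(a1,d4) ✓  (p4,d2,a1)→cleaned(a1,d2) ✓
Counterexamples (restrictor triples failing the scope): 5.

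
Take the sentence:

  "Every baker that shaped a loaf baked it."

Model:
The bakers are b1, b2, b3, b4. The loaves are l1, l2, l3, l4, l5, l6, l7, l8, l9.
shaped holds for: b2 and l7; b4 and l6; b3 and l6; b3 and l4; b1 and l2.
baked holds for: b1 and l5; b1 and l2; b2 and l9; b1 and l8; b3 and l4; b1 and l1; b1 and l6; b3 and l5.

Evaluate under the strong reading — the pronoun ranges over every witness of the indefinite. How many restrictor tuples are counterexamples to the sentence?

3

"it" takes "a loaf" as antecedent — a donkey pronoun bound across the clause boundary.
Strong reading: for every (b,l) with shaped(b,l), baked(b,l).
Restrictor pairs: (b1,l2) ✓  (b2,l7) ✗  (b3,l4) ✓  (b3,l6) ✗  (b4,l6) ✗
Counterexamples (restrictor pairs failing the scope): 3.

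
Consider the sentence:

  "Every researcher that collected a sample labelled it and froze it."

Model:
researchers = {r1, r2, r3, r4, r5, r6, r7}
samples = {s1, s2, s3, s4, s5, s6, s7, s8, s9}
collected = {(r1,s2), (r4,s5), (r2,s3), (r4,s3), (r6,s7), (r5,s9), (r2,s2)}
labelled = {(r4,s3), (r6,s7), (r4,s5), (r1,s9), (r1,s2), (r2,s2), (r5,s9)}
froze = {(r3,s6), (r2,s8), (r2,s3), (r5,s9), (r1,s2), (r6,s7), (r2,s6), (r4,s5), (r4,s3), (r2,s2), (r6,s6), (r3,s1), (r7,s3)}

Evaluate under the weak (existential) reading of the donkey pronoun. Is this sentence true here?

"it" takes "a sample" as antecedent — a donkey pronoun bound across the clause boundary.
Weak reading: every researcher r with some collected-sample has at least one collected-sample s such that labelled(r,s) ∧ froze(r,s).
Per researcher: r1:✓  r2:✓  r4:✓  r5:✓  r6:✓
Every researcher in the restrictor has a witness.

True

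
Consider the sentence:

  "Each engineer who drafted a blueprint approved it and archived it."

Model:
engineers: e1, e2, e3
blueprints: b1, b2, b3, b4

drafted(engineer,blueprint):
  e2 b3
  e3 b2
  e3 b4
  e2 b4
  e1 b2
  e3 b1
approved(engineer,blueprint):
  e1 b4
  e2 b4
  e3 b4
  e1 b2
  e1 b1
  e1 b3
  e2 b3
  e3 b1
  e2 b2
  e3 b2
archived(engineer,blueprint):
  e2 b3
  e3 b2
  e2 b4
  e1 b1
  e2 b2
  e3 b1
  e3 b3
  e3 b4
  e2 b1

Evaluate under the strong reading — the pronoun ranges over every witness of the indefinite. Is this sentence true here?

"it" takes "a blueprint" as antecedent — a donkey pronoun bound across the clause boundary.
Strong reading: for every (e,b) with drafted(e,b), approved(e,b) ∧ archived(e,b).
Restrictor pairs: (e1,b2) ✗  (e2,b3) ✓  (e2,b4) ✓  (e3,b1) ✓  (e3,b2) ✓  (e3,b4) ✓
Counterexample: (e1,b2) is in drafted but fails the scope.

False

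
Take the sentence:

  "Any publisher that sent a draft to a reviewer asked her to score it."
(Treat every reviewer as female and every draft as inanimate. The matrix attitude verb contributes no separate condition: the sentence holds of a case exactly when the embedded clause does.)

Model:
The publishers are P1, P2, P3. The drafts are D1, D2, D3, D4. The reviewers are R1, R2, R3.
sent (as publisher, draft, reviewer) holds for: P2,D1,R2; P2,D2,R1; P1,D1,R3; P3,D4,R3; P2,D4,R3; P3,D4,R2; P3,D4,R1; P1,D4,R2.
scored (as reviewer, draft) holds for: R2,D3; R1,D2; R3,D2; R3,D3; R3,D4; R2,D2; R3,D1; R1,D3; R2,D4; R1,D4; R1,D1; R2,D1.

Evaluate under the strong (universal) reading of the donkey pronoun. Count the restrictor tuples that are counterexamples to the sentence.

0

"her" takes "a reviewer" as antecedent and "it" takes "a draft"; both are donkey pronouns co-varying with the restrictor.
Strong reading: for every (p,d,r) with sent(p,d,r), scored(r,d).
Restrictor triples: (P1,D1,R3)→scored(R3,D1) ✓  (P1,D4,R2)→scored(R2,D4) ✓  (P2,D1,R2)→scored(R2,D1) ✓  (P2,D2,R1)→scored(R1,D2) ✓  (P2,D4,R3)→scored(R3,D4) ✓  (P3,D4,R1)→scored(R1,D4) ✓  (P3,D4,R2)→scored(R2,D4) ✓  (P3,D4,R3)→scored(R3,D4) ✓
Counterexamples (restrictor triples failing the scope): 0.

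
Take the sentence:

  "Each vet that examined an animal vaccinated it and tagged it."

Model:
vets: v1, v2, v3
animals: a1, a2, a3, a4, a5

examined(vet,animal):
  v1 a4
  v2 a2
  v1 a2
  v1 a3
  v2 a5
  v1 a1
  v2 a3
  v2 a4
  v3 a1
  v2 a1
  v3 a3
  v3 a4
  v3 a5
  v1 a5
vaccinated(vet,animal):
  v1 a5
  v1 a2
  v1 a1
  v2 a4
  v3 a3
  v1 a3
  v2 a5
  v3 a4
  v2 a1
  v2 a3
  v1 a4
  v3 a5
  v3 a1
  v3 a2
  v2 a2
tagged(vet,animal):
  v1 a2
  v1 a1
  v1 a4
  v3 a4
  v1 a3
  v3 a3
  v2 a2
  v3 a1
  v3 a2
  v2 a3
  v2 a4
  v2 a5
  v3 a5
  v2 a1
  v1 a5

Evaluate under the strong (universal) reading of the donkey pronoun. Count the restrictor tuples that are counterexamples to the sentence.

0

"it" takes "an animal" as antecedent — a donkey pronoun bound across the clause boundary.
Strong reading: for every (v,a) with examined(v,a), vaccinated(v,a) ∧ tagged(v,a).
Restrictor pairs: (v1,a1) ✓  (v1,a2) ✓  (v1,a3) ✓  (v1,a4) ✓  (v1,a5) ✓  (v2,a1) ✓  (v2,a2) ✓  (v2,a3) ✓  (v2,a4) ✓  (v2,a5) ✓  (v3,a1) ✓  (v3,a3) ✓  (v3,a4) ✓  (v3,a5) ✓
Counterexamples (restrictor pairs failing the scope): 0.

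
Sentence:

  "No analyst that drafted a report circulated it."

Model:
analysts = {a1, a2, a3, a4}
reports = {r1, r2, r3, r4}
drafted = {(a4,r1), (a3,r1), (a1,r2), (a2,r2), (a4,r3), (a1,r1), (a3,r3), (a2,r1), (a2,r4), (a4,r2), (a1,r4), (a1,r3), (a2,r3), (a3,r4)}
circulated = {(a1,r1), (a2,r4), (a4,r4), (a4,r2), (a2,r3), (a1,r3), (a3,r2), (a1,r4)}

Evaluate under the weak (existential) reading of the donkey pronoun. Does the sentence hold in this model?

False

"it" takes "a report" as antecedent — a donkey pronoun bound across the clause boundary.
Truth condition: for no (a,r) with drafted(a,r) does circulated(a,r) hold.
Restrictor pairs — does the scope hold? (a1,r1):holds  (a1,r2):fails  (a1,r3):holds  (a1,r4):holds  (a2,r1):fails  (a2,r2):fails  (a2,r3):holds  (a2,r4):holds  (a3,r1):fails  (a3,r3):fails  (a3,r4):fails  (a4,r1):fails  (a4,r2):holds  (a4,r3):fails
Scope holds for 6 pair(s), so the sentence is false.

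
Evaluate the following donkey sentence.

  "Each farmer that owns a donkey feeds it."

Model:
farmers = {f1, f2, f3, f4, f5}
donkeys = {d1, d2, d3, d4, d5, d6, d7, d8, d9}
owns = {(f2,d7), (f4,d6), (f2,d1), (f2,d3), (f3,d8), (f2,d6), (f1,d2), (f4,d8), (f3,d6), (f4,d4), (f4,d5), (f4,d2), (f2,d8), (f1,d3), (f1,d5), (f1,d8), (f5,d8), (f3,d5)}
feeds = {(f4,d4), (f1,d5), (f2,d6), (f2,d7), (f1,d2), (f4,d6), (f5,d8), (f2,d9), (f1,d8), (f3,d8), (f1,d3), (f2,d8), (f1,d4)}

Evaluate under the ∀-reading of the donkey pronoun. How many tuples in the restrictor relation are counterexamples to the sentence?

"it" takes "a donkey" as antecedent — a donkey pronoun bound across the clause boundary.
Strong reading: for every (f,d) with owns(f,d), feeds(f,d).
Restrictor pairs: (f1,d2) ✓  (f1,d3) ✓  (f1,d5) ✓  (f1,d8) ✓  (f2,d1) ✗  (f2,d3) ✗  (f2,d6) ✓  (f2,d7) ✓  (f2,d8) ✓  (f3,d5) ✗  (f3,d6) ✗  (f3,d8) ✓  (f4,d2) ✗  (f4,d4) ✓  (f4,d5) ✗  (f4,d6) ✓  (f4,d8) ✗  (f5,d8) ✓
Counterexamples (restrictor pairs failing the scope): 7.

7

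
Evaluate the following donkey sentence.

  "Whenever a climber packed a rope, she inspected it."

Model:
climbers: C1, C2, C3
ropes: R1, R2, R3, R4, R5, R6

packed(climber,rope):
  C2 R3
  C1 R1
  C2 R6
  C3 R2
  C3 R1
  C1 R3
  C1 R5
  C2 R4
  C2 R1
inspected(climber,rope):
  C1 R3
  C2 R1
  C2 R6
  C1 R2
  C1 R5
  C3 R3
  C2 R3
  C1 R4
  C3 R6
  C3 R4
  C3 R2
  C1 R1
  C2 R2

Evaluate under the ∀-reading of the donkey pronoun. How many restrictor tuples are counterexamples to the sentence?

2

"it" takes "a rope" as antecedent — a donkey pronoun bound across the clause boundary.
Strong reading: for every (c,r) with packed(c,r), inspected(c,r).
Restrictor pairs: (C1,R1) ✓  (C1,R3) ✓  (C1,R5) ✓  (C2,R1) ✓  (C2,R3) ✓  (C2,R4) ✗  (C2,R6) ✓  (C3,R1) ✗  (C3,R2) ✓
Counterexamples (restrictor pairs failing the scope): 2.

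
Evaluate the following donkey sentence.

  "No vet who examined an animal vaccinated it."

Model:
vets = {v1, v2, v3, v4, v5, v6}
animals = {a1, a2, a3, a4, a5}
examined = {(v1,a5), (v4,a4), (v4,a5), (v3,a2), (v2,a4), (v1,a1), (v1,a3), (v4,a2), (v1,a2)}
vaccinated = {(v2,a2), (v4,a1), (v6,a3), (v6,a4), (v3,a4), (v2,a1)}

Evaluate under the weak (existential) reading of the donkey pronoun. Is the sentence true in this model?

True

"it" takes "an animal" as antecedent — a donkey pronoun bound across the clause boundary.
Truth condition: for no (v,a) with examined(v,a) does vaccinated(v,a) hold.
Restrictor pairs — does the scope hold? (v1,a1):fails  (v1,a2):fails  (v1,a3):fails  (v1,a5):fails  (v2,a4):fails  (v3,a2):fails  (v4,a2):fails  (v4,a4):fails  (v4,a5):fails
Scope holds for no restrictor pair, so the sentence is true.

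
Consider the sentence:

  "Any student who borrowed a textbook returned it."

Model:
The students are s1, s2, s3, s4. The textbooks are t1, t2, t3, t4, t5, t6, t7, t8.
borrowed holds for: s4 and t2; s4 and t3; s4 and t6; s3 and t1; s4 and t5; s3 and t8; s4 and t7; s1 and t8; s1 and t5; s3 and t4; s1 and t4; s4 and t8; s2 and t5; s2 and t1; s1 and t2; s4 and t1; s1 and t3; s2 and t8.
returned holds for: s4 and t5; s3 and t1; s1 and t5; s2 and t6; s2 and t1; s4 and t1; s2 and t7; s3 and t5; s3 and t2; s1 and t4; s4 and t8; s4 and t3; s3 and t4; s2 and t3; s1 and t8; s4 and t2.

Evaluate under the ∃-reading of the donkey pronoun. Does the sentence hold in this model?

True

"it" takes "a textbook" as antecedent — a donkey pronoun bound across the clause boundary.
Weak reading: every student s with some borrowed-textbook has at least one borrowed-textbook t such that returned(s,t).
Per student: s1:✓  s2:✓  s3:✓  s4:✓
Every student in the restrictor has a witness.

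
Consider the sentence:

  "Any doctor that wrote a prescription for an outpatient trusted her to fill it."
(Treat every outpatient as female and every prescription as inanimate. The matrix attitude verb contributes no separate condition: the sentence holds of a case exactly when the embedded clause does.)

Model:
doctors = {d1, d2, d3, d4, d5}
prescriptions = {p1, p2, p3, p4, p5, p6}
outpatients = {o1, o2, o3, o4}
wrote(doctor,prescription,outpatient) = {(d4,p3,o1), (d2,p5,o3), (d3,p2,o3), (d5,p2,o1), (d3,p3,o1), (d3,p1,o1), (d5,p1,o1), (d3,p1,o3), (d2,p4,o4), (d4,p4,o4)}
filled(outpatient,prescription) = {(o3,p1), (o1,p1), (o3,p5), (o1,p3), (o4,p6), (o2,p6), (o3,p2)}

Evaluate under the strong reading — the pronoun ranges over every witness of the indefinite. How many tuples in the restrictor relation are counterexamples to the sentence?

3

"her" takes "an outpatient" as antecedent and "it" takes "a prescription"; both are donkey pronouns co-varying with the restrictor.
Strong reading: for every (d,p,o) with wrote(d,p,o), filled(o,p).
Restrictor triples: (d2,p4,o4)→filled(o4,p4) ✗  (d2,p5,o3)→filled(o3,p5) ✓  (d3,p1,o1)→filled(o1,p1) ✓  (d3,p1,o3)→filled(o3,p1) ✓  (d3,p2,o3)→filled(o3,p2) ✓  (d3,p3,o1)→filled(o1,p3) ✓  (d4,p3,o1)→filled(o1,p3) ✓  (d4,p4,o4)→filled(o4,p4) ✗  (d5,p1,o1)→filled(o1,p1) ✓  (d5,p2,o1)→filled(o1,p2) ✗
Counterexamples (restrictor triples failing the scope): 3.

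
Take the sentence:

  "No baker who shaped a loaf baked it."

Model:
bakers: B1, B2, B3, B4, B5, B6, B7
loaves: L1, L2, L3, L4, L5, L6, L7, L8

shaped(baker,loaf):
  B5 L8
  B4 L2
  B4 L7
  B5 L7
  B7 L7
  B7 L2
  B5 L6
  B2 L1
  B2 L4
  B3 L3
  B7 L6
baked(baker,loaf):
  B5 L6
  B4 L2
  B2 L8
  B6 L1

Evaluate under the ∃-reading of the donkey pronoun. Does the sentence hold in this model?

"it" takes "a loaf" as antecedent — a donkey pronoun bound across the clause boundary.
Truth condition: for no (b,l) with shaped(b,l) does baked(b,l) hold.
Restrictor pairs — does the scope hold? (B2,L1):fails  (B2,L4):fails  (B3,L3):fails  (B4,L2):holds  (B4,L7):fails  (B5,L6):holds  (B5,L7):fails  (B5,L8):fails  (B7,L2):fails  (B7,L6):fails  (B7,L7):fails
Scope holds for 2 pair(s), so the sentence is false.

False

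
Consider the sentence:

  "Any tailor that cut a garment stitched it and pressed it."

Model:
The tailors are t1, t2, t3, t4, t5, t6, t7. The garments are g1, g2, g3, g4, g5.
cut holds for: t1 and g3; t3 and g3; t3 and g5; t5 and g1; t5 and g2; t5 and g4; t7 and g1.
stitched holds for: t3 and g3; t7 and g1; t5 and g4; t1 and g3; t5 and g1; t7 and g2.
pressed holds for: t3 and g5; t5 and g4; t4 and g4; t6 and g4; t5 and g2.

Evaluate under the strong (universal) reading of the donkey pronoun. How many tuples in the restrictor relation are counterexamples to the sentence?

"it" takes "a garment" as antecedent — a donkey pronoun bound across the clause boundary.
Strong reading: for every (t,g) with cut(t,g), stitched(t,g) ∧ pressed(t,g).
Restrictor pairs: (t1,g3) ✗  (t3,g3) ✗  (t3,g5) ✗  (t5,g1) ✗  (t5,g2) ✗  (t5,g4) ✓  (t7,g1) ✗
Counterexamples (restrictor pairs failing the scope): 6.

6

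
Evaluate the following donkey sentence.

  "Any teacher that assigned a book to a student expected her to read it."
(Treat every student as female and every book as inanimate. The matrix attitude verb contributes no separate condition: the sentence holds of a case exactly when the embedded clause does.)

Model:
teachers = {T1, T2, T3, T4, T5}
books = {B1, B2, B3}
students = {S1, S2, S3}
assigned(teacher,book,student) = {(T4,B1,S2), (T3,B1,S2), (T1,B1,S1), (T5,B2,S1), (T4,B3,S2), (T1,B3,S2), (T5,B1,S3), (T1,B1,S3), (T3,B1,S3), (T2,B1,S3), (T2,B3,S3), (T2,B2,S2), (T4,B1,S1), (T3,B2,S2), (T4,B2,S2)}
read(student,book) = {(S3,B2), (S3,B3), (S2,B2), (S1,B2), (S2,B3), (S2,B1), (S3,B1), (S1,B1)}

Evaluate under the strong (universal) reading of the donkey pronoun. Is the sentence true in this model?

True

"her" takes "a student" as antecedent and "it" takes "a book"; both are donkey pronouns co-varying with the restrictor.
Strong reading: for every (t,b,s) with assigned(t,b,s), read(s,b).
Restrictor triples: (T1,B1,S1)→read(S1,B1) ✓  (T1,B1,S3)→read(S3,B1) ✓  (T1,B3,S2)→read(S2,B3) ✓  (T2,B1,S3)→read(S3,B1) ✓  (T2,B2,S2)→read(S2,B2) ✓  (T2,B3,S3)→read(S3,B3) ✓  (T3,B1,S2)→read(S2,B1) ✓  (T3,B1,S3)→read(S3,B1) ✓  (T3,B2,S2)→read(S2,B2) ✓  (T4,B1,S1)→read(S1,B1) ✓  (T4,B1,S2)→read(S2,B1) ✓  (T4,B2,S2)→read(S2,B2) ✓  (T4,B3,S2)→read(S2,B3) ✓  (T5,B1,S3)→read(S3,B1) ✓  (T5,B2,S1)→read(S1,B2) ✓
Every restrictor triple satisfies the scope.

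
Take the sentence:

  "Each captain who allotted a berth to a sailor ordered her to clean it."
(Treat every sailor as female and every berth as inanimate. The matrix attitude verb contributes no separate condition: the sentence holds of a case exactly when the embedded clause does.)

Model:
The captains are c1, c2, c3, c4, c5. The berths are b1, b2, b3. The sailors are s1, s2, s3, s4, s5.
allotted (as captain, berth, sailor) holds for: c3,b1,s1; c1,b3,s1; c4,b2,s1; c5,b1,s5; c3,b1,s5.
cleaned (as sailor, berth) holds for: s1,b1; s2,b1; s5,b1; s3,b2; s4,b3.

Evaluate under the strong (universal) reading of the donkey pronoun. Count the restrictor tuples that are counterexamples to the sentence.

"her" takes "a sailor" as antecedent and "it" takes "a berth"; both are donkey pronouns co-varying with the restrictor.
Strong reading: for every (c,b,s) with allotted(c,b,s), cleaned(s,b).
Restrictor triples: (c1,b3,s1)→cleaned(s1,b3) ✗  (c3,b1,s1)→cleaned(s1,b1) ✓  (c3,b1,s5)→cleaned(s5,b1) ✓  (c4,b2,s1)→cleaned(s1,b2) ✗  (c5,b1,s5)→cleaned(s5,b1) ✓
Counterexamples (restrictor triples failing the scope): 2.

2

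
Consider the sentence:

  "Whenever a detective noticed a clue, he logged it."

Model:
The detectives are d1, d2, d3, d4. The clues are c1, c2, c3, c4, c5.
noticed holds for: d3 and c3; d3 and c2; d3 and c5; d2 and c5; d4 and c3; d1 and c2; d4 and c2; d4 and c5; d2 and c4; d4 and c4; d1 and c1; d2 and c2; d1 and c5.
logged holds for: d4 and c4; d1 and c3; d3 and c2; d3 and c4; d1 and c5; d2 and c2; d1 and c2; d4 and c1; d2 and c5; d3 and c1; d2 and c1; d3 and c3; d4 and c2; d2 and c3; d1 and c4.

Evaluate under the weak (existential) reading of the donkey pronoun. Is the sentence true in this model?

"it" takes "a clue" as antecedent — a donkey pronoun bound across the clause boundary.
Weak reading: every detective d with some noticed-clue has at least one noticed-clue c such that logged(d,c).
Per detective: d1:✓  d2:✓  d3:✓  d4:✓
Every detective in the restrictor has a witness.

True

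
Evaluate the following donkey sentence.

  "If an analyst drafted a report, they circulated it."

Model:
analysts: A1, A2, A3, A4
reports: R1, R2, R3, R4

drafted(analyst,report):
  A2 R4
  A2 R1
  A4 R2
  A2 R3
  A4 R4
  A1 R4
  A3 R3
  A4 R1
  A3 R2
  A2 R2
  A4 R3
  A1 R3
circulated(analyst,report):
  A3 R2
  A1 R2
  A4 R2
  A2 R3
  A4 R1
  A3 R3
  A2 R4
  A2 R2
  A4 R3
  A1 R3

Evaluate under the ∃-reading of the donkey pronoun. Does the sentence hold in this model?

"it" takes "a report" as antecedent — a donkey pronoun bound across the clause boundary.
Weak reading: every analyst a with some drafted-report has at least one drafted-report r such that circulated(a,r).
Per analyst: A1:✓  A2:✓  A3:✓  A4:✓
Every analyst in the restrictor has a witness.

True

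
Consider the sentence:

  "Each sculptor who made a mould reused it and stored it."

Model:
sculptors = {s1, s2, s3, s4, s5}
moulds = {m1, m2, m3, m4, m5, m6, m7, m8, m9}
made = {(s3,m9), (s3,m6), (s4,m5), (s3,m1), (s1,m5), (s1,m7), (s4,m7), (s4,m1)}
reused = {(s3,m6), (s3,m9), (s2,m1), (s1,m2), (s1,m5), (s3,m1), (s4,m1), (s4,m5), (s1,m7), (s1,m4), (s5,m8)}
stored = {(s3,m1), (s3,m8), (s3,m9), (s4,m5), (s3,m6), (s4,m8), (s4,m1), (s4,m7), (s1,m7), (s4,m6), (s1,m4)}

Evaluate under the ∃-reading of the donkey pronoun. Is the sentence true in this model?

True

"it" takes "a mould" as antecedent — a donkey pronoun bound across the clause boundary.
Weak reading: every sculptor s with some made-mould has at least one made-mould m such that reused(s,m) ∧ stored(s,m).
Per sculptor: s1:✓  s3:✓  s4:✓
Every sculptor in the restrictor has a witness.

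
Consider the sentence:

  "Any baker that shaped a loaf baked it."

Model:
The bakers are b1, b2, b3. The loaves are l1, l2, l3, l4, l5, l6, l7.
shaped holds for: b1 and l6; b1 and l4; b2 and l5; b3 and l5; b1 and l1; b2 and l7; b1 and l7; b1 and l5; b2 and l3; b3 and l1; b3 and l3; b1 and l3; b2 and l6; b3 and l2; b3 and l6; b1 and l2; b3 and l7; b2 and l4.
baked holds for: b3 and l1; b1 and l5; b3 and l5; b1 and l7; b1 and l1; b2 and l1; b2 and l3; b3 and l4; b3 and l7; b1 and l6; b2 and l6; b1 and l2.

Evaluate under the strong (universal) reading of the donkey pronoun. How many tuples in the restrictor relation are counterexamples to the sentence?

"it" takes "a loaf" as antecedent — a donkey pronoun bound across the clause boundary.
Strong reading: for every (b,l) with shaped(b,l), baked(b,l).
Restrictor pairs: (b1,l1) ✓  (b1,l2) ✓  (b1,l3) ✗  (b1,l4) ✗  (b1,l5) ✓  (b1,l6) ✓  (b1,l7) ✓  (b2,l3) ✓  (b2,l4) ✗  (b2,l5) ✗  (b2,l6) ✓  (b2,l7) ✗  (b3,l1) ✓  (b3,l2) ✗  (b3,l3) ✗  (b3,l5) ✓  (b3,l6) ✗  (b3,l7) ✓
Counterexamples (restrictor pairs failing the scope): 8.

8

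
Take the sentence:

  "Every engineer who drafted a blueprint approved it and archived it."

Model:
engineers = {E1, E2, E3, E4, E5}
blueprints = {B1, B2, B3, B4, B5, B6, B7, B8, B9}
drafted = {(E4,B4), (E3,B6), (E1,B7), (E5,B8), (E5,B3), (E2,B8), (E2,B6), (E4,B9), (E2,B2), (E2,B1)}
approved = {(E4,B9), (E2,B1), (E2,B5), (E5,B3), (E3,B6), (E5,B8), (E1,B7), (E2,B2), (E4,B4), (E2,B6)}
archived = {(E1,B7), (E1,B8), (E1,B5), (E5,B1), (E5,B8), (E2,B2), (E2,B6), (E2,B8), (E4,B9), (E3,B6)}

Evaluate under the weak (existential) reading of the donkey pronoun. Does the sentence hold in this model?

True

"it" takes "a blueprint" as antecedent — a donkey pronoun bound across the clause boundary.
Weak reading: every engineer e with some drafted-blueprint has at least one drafted-blueprint b such that approved(e,b) ∧ archived(e,b).
Per engineer: E1:✓  E2:✓  E3:✓  E4:✓  E5:✓
Every engineer in the restrictor has a witness.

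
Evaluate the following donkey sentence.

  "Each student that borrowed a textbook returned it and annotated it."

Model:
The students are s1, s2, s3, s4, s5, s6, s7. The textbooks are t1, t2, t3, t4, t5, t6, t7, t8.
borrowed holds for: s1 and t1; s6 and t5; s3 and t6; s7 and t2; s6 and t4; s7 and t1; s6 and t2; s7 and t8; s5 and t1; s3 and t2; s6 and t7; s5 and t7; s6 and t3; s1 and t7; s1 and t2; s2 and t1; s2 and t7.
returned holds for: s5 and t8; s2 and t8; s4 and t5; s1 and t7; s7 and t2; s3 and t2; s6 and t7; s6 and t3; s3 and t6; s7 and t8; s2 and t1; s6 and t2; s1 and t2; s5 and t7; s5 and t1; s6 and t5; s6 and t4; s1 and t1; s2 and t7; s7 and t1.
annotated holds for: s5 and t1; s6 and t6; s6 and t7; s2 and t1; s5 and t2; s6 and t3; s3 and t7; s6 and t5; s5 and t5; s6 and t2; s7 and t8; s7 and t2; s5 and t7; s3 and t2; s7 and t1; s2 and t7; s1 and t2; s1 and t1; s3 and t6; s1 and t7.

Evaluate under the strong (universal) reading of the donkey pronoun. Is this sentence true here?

False

"it" takes "a textbook" as antecedent — a donkey pronoun bound across the clause boundary.
Strong reading: for every (s,t) with borrowed(s,t), returned(s,t) ∧ annotated(s,t).
Restrictor pairs: (s1,t1) ✓  (s1,t2) ✓  (s1,t7) ✓  (s2,t1) ✓  (s2,t7) ✓  (s3,t2) ✓  (s3,t6) ✓  (s5,t1) ✓  (s5,t7) ✓  (s6,t2) ✓  (s6,t3) ✓  (s6,t4) ✗  (s6,t5) ✓  (s6,t7) ✓  (s7,t1) ✓  (s7,t2) ✓  (s7,t8) ✓
Counterexample: (s6,t4) is in borrowed but fails the scope.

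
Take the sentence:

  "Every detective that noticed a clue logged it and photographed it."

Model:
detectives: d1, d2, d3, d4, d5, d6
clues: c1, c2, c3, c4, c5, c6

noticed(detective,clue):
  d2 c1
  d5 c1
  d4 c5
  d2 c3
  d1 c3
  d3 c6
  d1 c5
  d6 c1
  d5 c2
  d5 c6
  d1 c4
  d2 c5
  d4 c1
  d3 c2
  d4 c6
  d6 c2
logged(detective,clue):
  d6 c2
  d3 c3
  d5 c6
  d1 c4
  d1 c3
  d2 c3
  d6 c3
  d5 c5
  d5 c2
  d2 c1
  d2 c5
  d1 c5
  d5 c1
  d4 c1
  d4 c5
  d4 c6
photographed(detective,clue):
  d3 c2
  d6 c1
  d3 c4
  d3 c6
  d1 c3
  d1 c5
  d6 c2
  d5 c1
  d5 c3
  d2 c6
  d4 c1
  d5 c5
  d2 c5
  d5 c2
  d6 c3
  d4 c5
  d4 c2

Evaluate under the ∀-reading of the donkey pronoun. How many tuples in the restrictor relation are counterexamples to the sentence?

8

"it" takes "a clue" as antecedent — a donkey pronoun bound across the clause boundary.
Strong reading: for every (d,c) with noticed(d,c), logged(d,c) ∧ photographed(d,c).
Restrictor pairs: (d1,c3) ✓  (d1,c4) ✗  (d1,c5) ✓  (d2,c1) ✗  (d2,c3) ✗  (d2,c5) ✓  (d3,c2) ✗  (d3,c6) ✗  (d4,c1) ✓  (d4,c5) ✓  (d4,c6) ✗  (d5,c1) ✓  (d5,c2) ✓  (d5,c6) ✗  (d6,c1) ✗  (d6,c2) ✓
Counterexamples (restrictor pairs failing the scope): 8.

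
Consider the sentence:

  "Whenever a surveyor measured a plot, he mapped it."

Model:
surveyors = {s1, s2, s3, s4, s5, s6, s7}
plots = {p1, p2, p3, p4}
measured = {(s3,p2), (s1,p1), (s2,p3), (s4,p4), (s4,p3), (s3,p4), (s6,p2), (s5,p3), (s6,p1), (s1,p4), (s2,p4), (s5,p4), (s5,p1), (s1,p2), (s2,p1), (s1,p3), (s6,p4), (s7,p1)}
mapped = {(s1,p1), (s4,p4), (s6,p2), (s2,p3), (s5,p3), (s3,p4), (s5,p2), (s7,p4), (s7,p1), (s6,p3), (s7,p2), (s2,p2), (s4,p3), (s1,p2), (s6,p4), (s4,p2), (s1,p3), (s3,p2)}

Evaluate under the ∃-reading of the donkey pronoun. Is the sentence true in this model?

True

"it" takes "a plot" as antecedent — a donkey pronoun bound across the clause boundary.
Weak reading: every surveyor s with some measured-plot has at least one measured-plot p such that mapped(s,p).
Per surveyor: s1:✓  s2:✓  s3:✓  s4:✓  s5:✓  s6:✓  s7:✓
Every surveyor in the restrictor has a witness.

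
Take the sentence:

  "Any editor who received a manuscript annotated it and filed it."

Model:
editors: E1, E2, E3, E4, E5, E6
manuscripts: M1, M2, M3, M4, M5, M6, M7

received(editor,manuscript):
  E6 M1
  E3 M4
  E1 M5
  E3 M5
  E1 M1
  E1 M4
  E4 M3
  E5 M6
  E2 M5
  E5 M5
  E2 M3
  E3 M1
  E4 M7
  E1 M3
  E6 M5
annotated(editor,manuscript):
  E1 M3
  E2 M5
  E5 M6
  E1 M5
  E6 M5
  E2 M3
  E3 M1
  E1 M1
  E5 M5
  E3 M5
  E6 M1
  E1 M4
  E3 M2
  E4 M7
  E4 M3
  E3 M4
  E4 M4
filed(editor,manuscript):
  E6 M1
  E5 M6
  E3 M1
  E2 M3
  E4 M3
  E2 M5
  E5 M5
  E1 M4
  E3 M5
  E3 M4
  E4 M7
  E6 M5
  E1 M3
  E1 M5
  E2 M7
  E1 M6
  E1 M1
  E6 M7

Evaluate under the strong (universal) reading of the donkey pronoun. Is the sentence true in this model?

"it" takes "a manuscript" as antecedent — a donkey pronoun bound across the clause boundary.
Strong reading: for every (e,m) with received(e,m), annotated(e,m) ∧ filed(e,m).
Restrictor pairs: (E1,M1) ✓  (E1,M3) ✓  (E1,M4) ✓  (E1,M5) ✓  (E2,M3) ✓  (E2,M5) ✓  (E3,M1) ✓  (E3,M4) ✓  (E3,M5) ✓  (E4,M3) ✓  (E4,M7) ✓  (E5,M5) ✓  (E5,M6) ✓  (E6,M1) ✓  (E6,M5) ✓
Every restrictor pair satisfies the scope.

True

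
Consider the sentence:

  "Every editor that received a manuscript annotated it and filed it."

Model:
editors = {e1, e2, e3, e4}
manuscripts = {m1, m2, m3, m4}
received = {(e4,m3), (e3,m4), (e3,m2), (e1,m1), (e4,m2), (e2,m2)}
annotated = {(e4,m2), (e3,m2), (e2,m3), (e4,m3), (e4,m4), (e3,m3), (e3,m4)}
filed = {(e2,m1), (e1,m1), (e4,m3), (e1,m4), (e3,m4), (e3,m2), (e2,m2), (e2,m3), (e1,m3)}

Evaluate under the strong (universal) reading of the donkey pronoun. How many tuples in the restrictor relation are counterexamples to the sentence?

3

"it" takes "a manuscript" as antecedent — a donkey pronoun bound across the clause boundary.
Strong reading: for every (e,m) with received(e,m), annotated(e,m) ∧ filed(e,m).
Restrictor pairs: (e1,m1) ✗  (e2,m2) ✗  (e3,m2) ✓  (e3,m4) ✓  (e4,m2) ✗  (e4,m3) ✓
Counterexamples (restrictor pairs failing the scope): 3.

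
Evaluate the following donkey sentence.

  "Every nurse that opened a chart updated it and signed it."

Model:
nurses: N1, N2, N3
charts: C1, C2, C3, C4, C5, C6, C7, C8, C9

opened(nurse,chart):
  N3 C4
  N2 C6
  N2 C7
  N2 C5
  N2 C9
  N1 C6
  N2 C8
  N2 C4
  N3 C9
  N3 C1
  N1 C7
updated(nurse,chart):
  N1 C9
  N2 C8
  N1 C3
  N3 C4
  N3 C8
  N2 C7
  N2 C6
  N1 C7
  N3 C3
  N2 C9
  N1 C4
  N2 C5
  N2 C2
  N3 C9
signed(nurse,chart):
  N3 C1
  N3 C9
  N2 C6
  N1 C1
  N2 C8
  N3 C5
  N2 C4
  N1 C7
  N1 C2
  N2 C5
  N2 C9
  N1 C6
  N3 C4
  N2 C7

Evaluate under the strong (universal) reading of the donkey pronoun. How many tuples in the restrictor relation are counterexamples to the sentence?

3

"it" takes "a chart" as antecedent — a donkey pronoun bound across the clause boundary.
Strong reading: for every (n,c) with opened(n,c), updated(n,c) ∧ signed(n,c).
Restrictor pairs: (N1,C6) ✗  (N1,C7) ✓  (N2,C4) ✗  (N2,C5) ✓  (N2,C6) ✓  (N2,C7) ✓  (N2,C8) ✓  (N2,C9) ✓  (N3,C1) ✗  (N3,C4) ✓  (N3,C9) ✓
Counterexamples (restrictor pairs failing the scope): 3.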